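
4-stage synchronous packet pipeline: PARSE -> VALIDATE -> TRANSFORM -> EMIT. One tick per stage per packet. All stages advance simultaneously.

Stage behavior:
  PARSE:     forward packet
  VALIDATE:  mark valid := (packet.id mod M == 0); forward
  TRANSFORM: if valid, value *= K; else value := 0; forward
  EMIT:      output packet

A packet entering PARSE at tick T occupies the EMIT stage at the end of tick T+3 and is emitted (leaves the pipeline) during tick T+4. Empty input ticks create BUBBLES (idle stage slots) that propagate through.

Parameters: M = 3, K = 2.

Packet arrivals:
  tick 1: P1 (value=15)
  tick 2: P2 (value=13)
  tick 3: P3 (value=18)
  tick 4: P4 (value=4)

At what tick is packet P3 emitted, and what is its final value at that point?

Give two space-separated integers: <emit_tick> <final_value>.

Answer: 7 36

Derivation:
Tick 1: [PARSE:P1(v=15,ok=F), VALIDATE:-, TRANSFORM:-, EMIT:-] out:-; in:P1
Tick 2: [PARSE:P2(v=13,ok=F), VALIDATE:P1(v=15,ok=F), TRANSFORM:-, EMIT:-] out:-; in:P2
Tick 3: [PARSE:P3(v=18,ok=F), VALIDATE:P2(v=13,ok=F), TRANSFORM:P1(v=0,ok=F), EMIT:-] out:-; in:P3
Tick 4: [PARSE:P4(v=4,ok=F), VALIDATE:P3(v=18,ok=T), TRANSFORM:P2(v=0,ok=F), EMIT:P1(v=0,ok=F)] out:-; in:P4
Tick 5: [PARSE:-, VALIDATE:P4(v=4,ok=F), TRANSFORM:P3(v=36,ok=T), EMIT:P2(v=0,ok=F)] out:P1(v=0); in:-
Tick 6: [PARSE:-, VALIDATE:-, TRANSFORM:P4(v=0,ok=F), EMIT:P3(v=36,ok=T)] out:P2(v=0); in:-
Tick 7: [PARSE:-, VALIDATE:-, TRANSFORM:-, EMIT:P4(v=0,ok=F)] out:P3(v=36); in:-
Tick 8: [PARSE:-, VALIDATE:-, TRANSFORM:-, EMIT:-] out:P4(v=0); in:-
P3: arrives tick 3, valid=True (id=3, id%3=0), emit tick 7, final value 36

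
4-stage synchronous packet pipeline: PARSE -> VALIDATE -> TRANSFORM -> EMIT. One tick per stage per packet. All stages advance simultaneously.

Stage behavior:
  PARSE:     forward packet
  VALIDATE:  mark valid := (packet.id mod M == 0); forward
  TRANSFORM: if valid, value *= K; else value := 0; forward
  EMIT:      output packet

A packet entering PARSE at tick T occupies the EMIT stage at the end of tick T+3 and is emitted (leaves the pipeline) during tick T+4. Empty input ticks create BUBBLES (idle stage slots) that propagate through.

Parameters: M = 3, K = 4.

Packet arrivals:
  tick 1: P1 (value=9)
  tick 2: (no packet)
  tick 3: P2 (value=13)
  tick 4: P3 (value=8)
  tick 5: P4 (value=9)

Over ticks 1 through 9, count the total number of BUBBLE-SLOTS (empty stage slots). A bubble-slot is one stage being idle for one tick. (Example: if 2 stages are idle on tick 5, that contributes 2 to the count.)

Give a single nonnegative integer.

Answer: 20

Derivation:
Tick 1: [PARSE:P1(v=9,ok=F), VALIDATE:-, TRANSFORM:-, EMIT:-] out:-; bubbles=3
Tick 2: [PARSE:-, VALIDATE:P1(v=9,ok=F), TRANSFORM:-, EMIT:-] out:-; bubbles=3
Tick 3: [PARSE:P2(v=13,ok=F), VALIDATE:-, TRANSFORM:P1(v=0,ok=F), EMIT:-] out:-; bubbles=2
Tick 4: [PARSE:P3(v=8,ok=F), VALIDATE:P2(v=13,ok=F), TRANSFORM:-, EMIT:P1(v=0,ok=F)] out:-; bubbles=1
Tick 5: [PARSE:P4(v=9,ok=F), VALIDATE:P3(v=8,ok=T), TRANSFORM:P2(v=0,ok=F), EMIT:-] out:P1(v=0); bubbles=1
Tick 6: [PARSE:-, VALIDATE:P4(v=9,ok=F), TRANSFORM:P3(v=32,ok=T), EMIT:P2(v=0,ok=F)] out:-; bubbles=1
Tick 7: [PARSE:-, VALIDATE:-, TRANSFORM:P4(v=0,ok=F), EMIT:P3(v=32,ok=T)] out:P2(v=0); bubbles=2
Tick 8: [PARSE:-, VALIDATE:-, TRANSFORM:-, EMIT:P4(v=0,ok=F)] out:P3(v=32); bubbles=3
Tick 9: [PARSE:-, VALIDATE:-, TRANSFORM:-, EMIT:-] out:P4(v=0); bubbles=4
Total bubble-slots: 20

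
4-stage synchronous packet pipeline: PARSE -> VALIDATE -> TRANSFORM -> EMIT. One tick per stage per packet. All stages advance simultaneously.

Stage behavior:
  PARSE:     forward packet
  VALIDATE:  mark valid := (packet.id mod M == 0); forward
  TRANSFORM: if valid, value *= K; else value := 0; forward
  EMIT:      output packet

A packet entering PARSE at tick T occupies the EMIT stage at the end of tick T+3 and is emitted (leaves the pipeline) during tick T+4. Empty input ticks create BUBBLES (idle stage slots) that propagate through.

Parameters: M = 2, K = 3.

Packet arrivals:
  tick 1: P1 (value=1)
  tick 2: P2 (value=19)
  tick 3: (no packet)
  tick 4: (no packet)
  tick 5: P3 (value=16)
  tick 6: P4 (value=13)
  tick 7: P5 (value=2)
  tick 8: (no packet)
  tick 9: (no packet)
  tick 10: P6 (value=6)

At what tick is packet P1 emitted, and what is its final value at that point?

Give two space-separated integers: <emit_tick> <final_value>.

Tick 1: [PARSE:P1(v=1,ok=F), VALIDATE:-, TRANSFORM:-, EMIT:-] out:-; in:P1
Tick 2: [PARSE:P2(v=19,ok=F), VALIDATE:P1(v=1,ok=F), TRANSFORM:-, EMIT:-] out:-; in:P2
Tick 3: [PARSE:-, VALIDATE:P2(v=19,ok=T), TRANSFORM:P1(v=0,ok=F), EMIT:-] out:-; in:-
Tick 4: [PARSE:-, VALIDATE:-, TRANSFORM:P2(v=57,ok=T), EMIT:P1(v=0,ok=F)] out:-; in:-
Tick 5: [PARSE:P3(v=16,ok=F), VALIDATE:-, TRANSFORM:-, EMIT:P2(v=57,ok=T)] out:P1(v=0); in:P3
Tick 6: [PARSE:P4(v=13,ok=F), VALIDATE:P3(v=16,ok=F), TRANSFORM:-, EMIT:-] out:P2(v=57); in:P4
Tick 7: [PARSE:P5(v=2,ok=F), VALIDATE:P4(v=13,ok=T), TRANSFORM:P3(v=0,ok=F), EMIT:-] out:-; in:P5
Tick 8: [PARSE:-, VALIDATE:P5(v=2,ok=F), TRANSFORM:P4(v=39,ok=T), EMIT:P3(v=0,ok=F)] out:-; in:-
Tick 9: [PARSE:-, VALIDATE:-, TRANSFORM:P5(v=0,ok=F), EMIT:P4(v=39,ok=T)] out:P3(v=0); in:-
Tick 10: [PARSE:P6(v=6,ok=F), VALIDATE:-, TRANSFORM:-, EMIT:P5(v=0,ok=F)] out:P4(v=39); in:P6
Tick 11: [PARSE:-, VALIDATE:P6(v=6,ok=T), TRANSFORM:-, EMIT:-] out:P5(v=0); in:-
Tick 12: [PARSE:-, VALIDATE:-, TRANSFORM:P6(v=18,ok=T), EMIT:-] out:-; in:-
Tick 13: [PARSE:-, VALIDATE:-, TRANSFORM:-, EMIT:P6(v=18,ok=T)] out:-; in:-
Tick 14: [PARSE:-, VALIDATE:-, TRANSFORM:-, EMIT:-] out:P6(v=18); in:-
P1: arrives tick 1, valid=False (id=1, id%2=1), emit tick 5, final value 0

Answer: 5 0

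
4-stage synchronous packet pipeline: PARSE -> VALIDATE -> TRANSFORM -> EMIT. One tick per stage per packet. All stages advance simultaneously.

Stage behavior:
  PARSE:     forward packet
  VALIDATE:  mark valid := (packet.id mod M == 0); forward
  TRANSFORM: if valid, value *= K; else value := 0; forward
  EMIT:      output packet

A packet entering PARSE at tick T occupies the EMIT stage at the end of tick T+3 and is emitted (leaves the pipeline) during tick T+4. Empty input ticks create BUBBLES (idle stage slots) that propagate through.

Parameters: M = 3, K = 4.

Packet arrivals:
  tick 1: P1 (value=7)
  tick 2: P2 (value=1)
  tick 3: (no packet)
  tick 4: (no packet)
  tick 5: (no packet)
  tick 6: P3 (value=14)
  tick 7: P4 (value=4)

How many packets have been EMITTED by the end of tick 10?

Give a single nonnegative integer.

Tick 1: [PARSE:P1(v=7,ok=F), VALIDATE:-, TRANSFORM:-, EMIT:-] out:-; in:P1
Tick 2: [PARSE:P2(v=1,ok=F), VALIDATE:P1(v=7,ok=F), TRANSFORM:-, EMIT:-] out:-; in:P2
Tick 3: [PARSE:-, VALIDATE:P2(v=1,ok=F), TRANSFORM:P1(v=0,ok=F), EMIT:-] out:-; in:-
Tick 4: [PARSE:-, VALIDATE:-, TRANSFORM:P2(v=0,ok=F), EMIT:P1(v=0,ok=F)] out:-; in:-
Tick 5: [PARSE:-, VALIDATE:-, TRANSFORM:-, EMIT:P2(v=0,ok=F)] out:P1(v=0); in:-
Tick 6: [PARSE:P3(v=14,ok=F), VALIDATE:-, TRANSFORM:-, EMIT:-] out:P2(v=0); in:P3
Tick 7: [PARSE:P4(v=4,ok=F), VALIDATE:P3(v=14,ok=T), TRANSFORM:-, EMIT:-] out:-; in:P4
Tick 8: [PARSE:-, VALIDATE:P4(v=4,ok=F), TRANSFORM:P3(v=56,ok=T), EMIT:-] out:-; in:-
Tick 9: [PARSE:-, VALIDATE:-, TRANSFORM:P4(v=0,ok=F), EMIT:P3(v=56,ok=T)] out:-; in:-
Tick 10: [PARSE:-, VALIDATE:-, TRANSFORM:-, EMIT:P4(v=0,ok=F)] out:P3(v=56); in:-
Emitted by tick 10: ['P1', 'P2', 'P3']

Answer: 3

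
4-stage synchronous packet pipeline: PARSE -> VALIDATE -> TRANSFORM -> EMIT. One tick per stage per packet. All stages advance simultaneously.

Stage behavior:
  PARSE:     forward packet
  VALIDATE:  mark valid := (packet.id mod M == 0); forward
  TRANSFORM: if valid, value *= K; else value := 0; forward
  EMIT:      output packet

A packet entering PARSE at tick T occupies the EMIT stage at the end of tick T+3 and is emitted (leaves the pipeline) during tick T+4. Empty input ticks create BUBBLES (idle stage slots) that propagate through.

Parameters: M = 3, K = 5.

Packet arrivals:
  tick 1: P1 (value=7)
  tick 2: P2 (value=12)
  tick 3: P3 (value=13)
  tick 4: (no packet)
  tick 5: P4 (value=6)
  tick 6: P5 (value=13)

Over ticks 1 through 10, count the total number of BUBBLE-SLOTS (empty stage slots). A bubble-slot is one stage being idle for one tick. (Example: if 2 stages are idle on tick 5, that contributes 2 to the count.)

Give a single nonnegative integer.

Answer: 20

Derivation:
Tick 1: [PARSE:P1(v=7,ok=F), VALIDATE:-, TRANSFORM:-, EMIT:-] out:-; bubbles=3
Tick 2: [PARSE:P2(v=12,ok=F), VALIDATE:P1(v=7,ok=F), TRANSFORM:-, EMIT:-] out:-; bubbles=2
Tick 3: [PARSE:P3(v=13,ok=F), VALIDATE:P2(v=12,ok=F), TRANSFORM:P1(v=0,ok=F), EMIT:-] out:-; bubbles=1
Tick 4: [PARSE:-, VALIDATE:P3(v=13,ok=T), TRANSFORM:P2(v=0,ok=F), EMIT:P1(v=0,ok=F)] out:-; bubbles=1
Tick 5: [PARSE:P4(v=6,ok=F), VALIDATE:-, TRANSFORM:P3(v=65,ok=T), EMIT:P2(v=0,ok=F)] out:P1(v=0); bubbles=1
Tick 6: [PARSE:P5(v=13,ok=F), VALIDATE:P4(v=6,ok=F), TRANSFORM:-, EMIT:P3(v=65,ok=T)] out:P2(v=0); bubbles=1
Tick 7: [PARSE:-, VALIDATE:P5(v=13,ok=F), TRANSFORM:P4(v=0,ok=F), EMIT:-] out:P3(v=65); bubbles=2
Tick 8: [PARSE:-, VALIDATE:-, TRANSFORM:P5(v=0,ok=F), EMIT:P4(v=0,ok=F)] out:-; bubbles=2
Tick 9: [PARSE:-, VALIDATE:-, TRANSFORM:-, EMIT:P5(v=0,ok=F)] out:P4(v=0); bubbles=3
Tick 10: [PARSE:-, VALIDATE:-, TRANSFORM:-, EMIT:-] out:P5(v=0); bubbles=4
Total bubble-slots: 20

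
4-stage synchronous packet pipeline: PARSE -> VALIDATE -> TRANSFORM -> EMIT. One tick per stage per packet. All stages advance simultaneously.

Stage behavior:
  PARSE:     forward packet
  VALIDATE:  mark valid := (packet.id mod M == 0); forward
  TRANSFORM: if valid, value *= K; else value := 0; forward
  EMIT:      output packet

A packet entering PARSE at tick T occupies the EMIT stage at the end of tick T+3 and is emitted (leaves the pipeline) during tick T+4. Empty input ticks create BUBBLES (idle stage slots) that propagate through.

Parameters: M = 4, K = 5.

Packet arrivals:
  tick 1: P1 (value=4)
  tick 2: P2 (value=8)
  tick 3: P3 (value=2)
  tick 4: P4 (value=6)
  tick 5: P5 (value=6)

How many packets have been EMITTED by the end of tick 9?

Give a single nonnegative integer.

Tick 1: [PARSE:P1(v=4,ok=F), VALIDATE:-, TRANSFORM:-, EMIT:-] out:-; in:P1
Tick 2: [PARSE:P2(v=8,ok=F), VALIDATE:P1(v=4,ok=F), TRANSFORM:-, EMIT:-] out:-; in:P2
Tick 3: [PARSE:P3(v=2,ok=F), VALIDATE:P2(v=8,ok=F), TRANSFORM:P1(v=0,ok=F), EMIT:-] out:-; in:P3
Tick 4: [PARSE:P4(v=6,ok=F), VALIDATE:P3(v=2,ok=F), TRANSFORM:P2(v=0,ok=F), EMIT:P1(v=0,ok=F)] out:-; in:P4
Tick 5: [PARSE:P5(v=6,ok=F), VALIDATE:P4(v=6,ok=T), TRANSFORM:P3(v=0,ok=F), EMIT:P2(v=0,ok=F)] out:P1(v=0); in:P5
Tick 6: [PARSE:-, VALIDATE:P5(v=6,ok=F), TRANSFORM:P4(v=30,ok=T), EMIT:P3(v=0,ok=F)] out:P2(v=0); in:-
Tick 7: [PARSE:-, VALIDATE:-, TRANSFORM:P5(v=0,ok=F), EMIT:P4(v=30,ok=T)] out:P3(v=0); in:-
Tick 8: [PARSE:-, VALIDATE:-, TRANSFORM:-, EMIT:P5(v=0,ok=F)] out:P4(v=30); in:-
Tick 9: [PARSE:-, VALIDATE:-, TRANSFORM:-, EMIT:-] out:P5(v=0); in:-
Emitted by tick 9: ['P1', 'P2', 'P3', 'P4', 'P5']

Answer: 5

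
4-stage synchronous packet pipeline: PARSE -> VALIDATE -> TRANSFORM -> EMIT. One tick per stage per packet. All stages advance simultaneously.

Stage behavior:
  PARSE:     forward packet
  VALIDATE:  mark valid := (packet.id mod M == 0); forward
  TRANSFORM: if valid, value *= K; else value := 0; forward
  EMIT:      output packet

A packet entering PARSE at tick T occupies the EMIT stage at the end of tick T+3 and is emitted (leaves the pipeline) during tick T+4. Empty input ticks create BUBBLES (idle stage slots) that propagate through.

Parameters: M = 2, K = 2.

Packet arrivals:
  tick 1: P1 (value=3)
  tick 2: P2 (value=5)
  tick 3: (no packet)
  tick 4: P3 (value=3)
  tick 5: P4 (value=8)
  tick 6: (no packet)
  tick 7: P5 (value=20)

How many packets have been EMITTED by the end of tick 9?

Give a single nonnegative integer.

Answer: 4

Derivation:
Tick 1: [PARSE:P1(v=3,ok=F), VALIDATE:-, TRANSFORM:-, EMIT:-] out:-; in:P1
Tick 2: [PARSE:P2(v=5,ok=F), VALIDATE:P1(v=3,ok=F), TRANSFORM:-, EMIT:-] out:-; in:P2
Tick 3: [PARSE:-, VALIDATE:P2(v=5,ok=T), TRANSFORM:P1(v=0,ok=F), EMIT:-] out:-; in:-
Tick 4: [PARSE:P3(v=3,ok=F), VALIDATE:-, TRANSFORM:P2(v=10,ok=T), EMIT:P1(v=0,ok=F)] out:-; in:P3
Tick 5: [PARSE:P4(v=8,ok=F), VALIDATE:P3(v=3,ok=F), TRANSFORM:-, EMIT:P2(v=10,ok=T)] out:P1(v=0); in:P4
Tick 6: [PARSE:-, VALIDATE:P4(v=8,ok=T), TRANSFORM:P3(v=0,ok=F), EMIT:-] out:P2(v=10); in:-
Tick 7: [PARSE:P5(v=20,ok=F), VALIDATE:-, TRANSFORM:P4(v=16,ok=T), EMIT:P3(v=0,ok=F)] out:-; in:P5
Tick 8: [PARSE:-, VALIDATE:P5(v=20,ok=F), TRANSFORM:-, EMIT:P4(v=16,ok=T)] out:P3(v=0); in:-
Tick 9: [PARSE:-, VALIDATE:-, TRANSFORM:P5(v=0,ok=F), EMIT:-] out:P4(v=16); in:-
Emitted by tick 9: ['P1', 'P2', 'P3', 'P4']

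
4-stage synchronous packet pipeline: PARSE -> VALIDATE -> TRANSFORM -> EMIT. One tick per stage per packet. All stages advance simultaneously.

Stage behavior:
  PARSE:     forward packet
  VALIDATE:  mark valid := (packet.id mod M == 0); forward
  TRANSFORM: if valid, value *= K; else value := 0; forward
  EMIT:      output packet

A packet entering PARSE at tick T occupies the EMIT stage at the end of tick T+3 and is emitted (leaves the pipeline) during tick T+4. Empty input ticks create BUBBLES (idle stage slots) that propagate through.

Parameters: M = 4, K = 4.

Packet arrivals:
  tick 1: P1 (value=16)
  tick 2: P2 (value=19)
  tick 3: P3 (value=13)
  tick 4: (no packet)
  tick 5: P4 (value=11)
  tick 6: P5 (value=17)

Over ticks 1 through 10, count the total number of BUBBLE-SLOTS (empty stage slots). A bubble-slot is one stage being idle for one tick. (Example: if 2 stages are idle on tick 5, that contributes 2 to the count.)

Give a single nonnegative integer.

Tick 1: [PARSE:P1(v=16,ok=F), VALIDATE:-, TRANSFORM:-, EMIT:-] out:-; bubbles=3
Tick 2: [PARSE:P2(v=19,ok=F), VALIDATE:P1(v=16,ok=F), TRANSFORM:-, EMIT:-] out:-; bubbles=2
Tick 3: [PARSE:P3(v=13,ok=F), VALIDATE:P2(v=19,ok=F), TRANSFORM:P1(v=0,ok=F), EMIT:-] out:-; bubbles=1
Tick 4: [PARSE:-, VALIDATE:P3(v=13,ok=F), TRANSFORM:P2(v=0,ok=F), EMIT:P1(v=0,ok=F)] out:-; bubbles=1
Tick 5: [PARSE:P4(v=11,ok=F), VALIDATE:-, TRANSFORM:P3(v=0,ok=F), EMIT:P2(v=0,ok=F)] out:P1(v=0); bubbles=1
Tick 6: [PARSE:P5(v=17,ok=F), VALIDATE:P4(v=11,ok=T), TRANSFORM:-, EMIT:P3(v=0,ok=F)] out:P2(v=0); bubbles=1
Tick 7: [PARSE:-, VALIDATE:P5(v=17,ok=F), TRANSFORM:P4(v=44,ok=T), EMIT:-] out:P3(v=0); bubbles=2
Tick 8: [PARSE:-, VALIDATE:-, TRANSFORM:P5(v=0,ok=F), EMIT:P4(v=44,ok=T)] out:-; bubbles=2
Tick 9: [PARSE:-, VALIDATE:-, TRANSFORM:-, EMIT:P5(v=0,ok=F)] out:P4(v=44); bubbles=3
Tick 10: [PARSE:-, VALIDATE:-, TRANSFORM:-, EMIT:-] out:P5(v=0); bubbles=4
Total bubble-slots: 20

Answer: 20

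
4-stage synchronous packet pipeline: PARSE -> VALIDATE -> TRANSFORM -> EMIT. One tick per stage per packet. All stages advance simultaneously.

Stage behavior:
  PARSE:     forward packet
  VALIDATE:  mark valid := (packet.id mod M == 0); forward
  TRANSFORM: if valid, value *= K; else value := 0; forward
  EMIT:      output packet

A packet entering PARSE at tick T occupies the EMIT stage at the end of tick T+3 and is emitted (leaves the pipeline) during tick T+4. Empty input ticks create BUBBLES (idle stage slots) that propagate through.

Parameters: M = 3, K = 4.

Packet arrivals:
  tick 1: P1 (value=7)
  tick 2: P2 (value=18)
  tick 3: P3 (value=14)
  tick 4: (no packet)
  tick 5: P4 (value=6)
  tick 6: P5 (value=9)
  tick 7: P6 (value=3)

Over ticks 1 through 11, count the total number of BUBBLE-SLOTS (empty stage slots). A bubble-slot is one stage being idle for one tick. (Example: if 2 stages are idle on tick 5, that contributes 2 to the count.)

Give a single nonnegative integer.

Answer: 20

Derivation:
Tick 1: [PARSE:P1(v=7,ok=F), VALIDATE:-, TRANSFORM:-, EMIT:-] out:-; bubbles=3
Tick 2: [PARSE:P2(v=18,ok=F), VALIDATE:P1(v=7,ok=F), TRANSFORM:-, EMIT:-] out:-; bubbles=2
Tick 3: [PARSE:P3(v=14,ok=F), VALIDATE:P2(v=18,ok=F), TRANSFORM:P1(v=0,ok=F), EMIT:-] out:-; bubbles=1
Tick 4: [PARSE:-, VALIDATE:P3(v=14,ok=T), TRANSFORM:P2(v=0,ok=F), EMIT:P1(v=0,ok=F)] out:-; bubbles=1
Tick 5: [PARSE:P4(v=6,ok=F), VALIDATE:-, TRANSFORM:P3(v=56,ok=T), EMIT:P2(v=0,ok=F)] out:P1(v=0); bubbles=1
Tick 6: [PARSE:P5(v=9,ok=F), VALIDATE:P4(v=6,ok=F), TRANSFORM:-, EMIT:P3(v=56,ok=T)] out:P2(v=0); bubbles=1
Tick 7: [PARSE:P6(v=3,ok=F), VALIDATE:P5(v=9,ok=F), TRANSFORM:P4(v=0,ok=F), EMIT:-] out:P3(v=56); bubbles=1
Tick 8: [PARSE:-, VALIDATE:P6(v=3,ok=T), TRANSFORM:P5(v=0,ok=F), EMIT:P4(v=0,ok=F)] out:-; bubbles=1
Tick 9: [PARSE:-, VALIDATE:-, TRANSFORM:P6(v=12,ok=T), EMIT:P5(v=0,ok=F)] out:P4(v=0); bubbles=2
Tick 10: [PARSE:-, VALIDATE:-, TRANSFORM:-, EMIT:P6(v=12,ok=T)] out:P5(v=0); bubbles=3
Tick 11: [PARSE:-, VALIDATE:-, TRANSFORM:-, EMIT:-] out:P6(v=12); bubbles=4
Total bubble-slots: 20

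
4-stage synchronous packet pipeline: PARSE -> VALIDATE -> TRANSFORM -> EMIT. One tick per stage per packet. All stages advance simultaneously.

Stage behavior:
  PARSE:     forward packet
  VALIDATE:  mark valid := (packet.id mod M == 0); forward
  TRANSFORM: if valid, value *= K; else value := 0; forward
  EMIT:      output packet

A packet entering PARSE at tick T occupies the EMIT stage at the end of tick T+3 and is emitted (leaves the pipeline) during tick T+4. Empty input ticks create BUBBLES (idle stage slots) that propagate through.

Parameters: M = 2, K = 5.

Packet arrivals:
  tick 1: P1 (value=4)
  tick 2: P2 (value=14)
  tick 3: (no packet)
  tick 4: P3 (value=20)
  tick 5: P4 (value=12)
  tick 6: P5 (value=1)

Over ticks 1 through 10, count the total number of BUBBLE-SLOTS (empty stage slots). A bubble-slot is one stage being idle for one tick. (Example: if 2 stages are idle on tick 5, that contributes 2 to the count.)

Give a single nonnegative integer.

Tick 1: [PARSE:P1(v=4,ok=F), VALIDATE:-, TRANSFORM:-, EMIT:-] out:-; bubbles=3
Tick 2: [PARSE:P2(v=14,ok=F), VALIDATE:P1(v=4,ok=F), TRANSFORM:-, EMIT:-] out:-; bubbles=2
Tick 3: [PARSE:-, VALIDATE:P2(v=14,ok=T), TRANSFORM:P1(v=0,ok=F), EMIT:-] out:-; bubbles=2
Tick 4: [PARSE:P3(v=20,ok=F), VALIDATE:-, TRANSFORM:P2(v=70,ok=T), EMIT:P1(v=0,ok=F)] out:-; bubbles=1
Tick 5: [PARSE:P4(v=12,ok=F), VALIDATE:P3(v=20,ok=F), TRANSFORM:-, EMIT:P2(v=70,ok=T)] out:P1(v=0); bubbles=1
Tick 6: [PARSE:P5(v=1,ok=F), VALIDATE:P4(v=12,ok=T), TRANSFORM:P3(v=0,ok=F), EMIT:-] out:P2(v=70); bubbles=1
Tick 7: [PARSE:-, VALIDATE:P5(v=1,ok=F), TRANSFORM:P4(v=60,ok=T), EMIT:P3(v=0,ok=F)] out:-; bubbles=1
Tick 8: [PARSE:-, VALIDATE:-, TRANSFORM:P5(v=0,ok=F), EMIT:P4(v=60,ok=T)] out:P3(v=0); bubbles=2
Tick 9: [PARSE:-, VALIDATE:-, TRANSFORM:-, EMIT:P5(v=0,ok=F)] out:P4(v=60); bubbles=3
Tick 10: [PARSE:-, VALIDATE:-, TRANSFORM:-, EMIT:-] out:P5(v=0); bubbles=4
Total bubble-slots: 20

Answer: 20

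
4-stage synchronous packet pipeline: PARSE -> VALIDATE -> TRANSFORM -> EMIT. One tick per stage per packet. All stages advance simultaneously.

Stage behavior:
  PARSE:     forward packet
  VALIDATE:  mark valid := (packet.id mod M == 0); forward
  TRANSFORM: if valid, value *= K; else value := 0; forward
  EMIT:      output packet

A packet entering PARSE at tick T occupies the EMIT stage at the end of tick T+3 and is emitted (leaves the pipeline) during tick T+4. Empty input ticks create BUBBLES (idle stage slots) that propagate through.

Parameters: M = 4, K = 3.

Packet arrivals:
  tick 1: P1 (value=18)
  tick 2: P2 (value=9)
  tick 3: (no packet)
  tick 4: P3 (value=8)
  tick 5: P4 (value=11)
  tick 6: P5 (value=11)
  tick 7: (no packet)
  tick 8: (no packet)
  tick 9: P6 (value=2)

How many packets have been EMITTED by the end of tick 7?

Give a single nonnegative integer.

Tick 1: [PARSE:P1(v=18,ok=F), VALIDATE:-, TRANSFORM:-, EMIT:-] out:-; in:P1
Tick 2: [PARSE:P2(v=9,ok=F), VALIDATE:P1(v=18,ok=F), TRANSFORM:-, EMIT:-] out:-; in:P2
Tick 3: [PARSE:-, VALIDATE:P2(v=9,ok=F), TRANSFORM:P1(v=0,ok=F), EMIT:-] out:-; in:-
Tick 4: [PARSE:P3(v=8,ok=F), VALIDATE:-, TRANSFORM:P2(v=0,ok=F), EMIT:P1(v=0,ok=F)] out:-; in:P3
Tick 5: [PARSE:P4(v=11,ok=F), VALIDATE:P3(v=8,ok=F), TRANSFORM:-, EMIT:P2(v=0,ok=F)] out:P1(v=0); in:P4
Tick 6: [PARSE:P5(v=11,ok=F), VALIDATE:P4(v=11,ok=T), TRANSFORM:P3(v=0,ok=F), EMIT:-] out:P2(v=0); in:P5
Tick 7: [PARSE:-, VALIDATE:P5(v=11,ok=F), TRANSFORM:P4(v=33,ok=T), EMIT:P3(v=0,ok=F)] out:-; in:-
Emitted by tick 7: ['P1', 'P2']

Answer: 2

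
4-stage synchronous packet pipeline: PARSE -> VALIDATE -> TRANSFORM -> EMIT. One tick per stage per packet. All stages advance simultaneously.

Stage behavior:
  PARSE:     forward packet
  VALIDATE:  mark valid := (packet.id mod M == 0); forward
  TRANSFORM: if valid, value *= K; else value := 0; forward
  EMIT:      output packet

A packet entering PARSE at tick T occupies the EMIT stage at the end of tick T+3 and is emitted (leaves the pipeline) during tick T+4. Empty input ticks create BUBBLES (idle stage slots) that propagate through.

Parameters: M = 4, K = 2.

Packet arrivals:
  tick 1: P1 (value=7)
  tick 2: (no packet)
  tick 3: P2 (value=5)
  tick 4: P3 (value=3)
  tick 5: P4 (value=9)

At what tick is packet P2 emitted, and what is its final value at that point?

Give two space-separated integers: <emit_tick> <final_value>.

Answer: 7 0

Derivation:
Tick 1: [PARSE:P1(v=7,ok=F), VALIDATE:-, TRANSFORM:-, EMIT:-] out:-; in:P1
Tick 2: [PARSE:-, VALIDATE:P1(v=7,ok=F), TRANSFORM:-, EMIT:-] out:-; in:-
Tick 3: [PARSE:P2(v=5,ok=F), VALIDATE:-, TRANSFORM:P1(v=0,ok=F), EMIT:-] out:-; in:P2
Tick 4: [PARSE:P3(v=3,ok=F), VALIDATE:P2(v=5,ok=F), TRANSFORM:-, EMIT:P1(v=0,ok=F)] out:-; in:P3
Tick 5: [PARSE:P4(v=9,ok=F), VALIDATE:P3(v=3,ok=F), TRANSFORM:P2(v=0,ok=F), EMIT:-] out:P1(v=0); in:P4
Tick 6: [PARSE:-, VALIDATE:P4(v=9,ok=T), TRANSFORM:P3(v=0,ok=F), EMIT:P2(v=0,ok=F)] out:-; in:-
Tick 7: [PARSE:-, VALIDATE:-, TRANSFORM:P4(v=18,ok=T), EMIT:P3(v=0,ok=F)] out:P2(v=0); in:-
Tick 8: [PARSE:-, VALIDATE:-, TRANSFORM:-, EMIT:P4(v=18,ok=T)] out:P3(v=0); in:-
Tick 9: [PARSE:-, VALIDATE:-, TRANSFORM:-, EMIT:-] out:P4(v=18); in:-
P2: arrives tick 3, valid=False (id=2, id%4=2), emit tick 7, final value 0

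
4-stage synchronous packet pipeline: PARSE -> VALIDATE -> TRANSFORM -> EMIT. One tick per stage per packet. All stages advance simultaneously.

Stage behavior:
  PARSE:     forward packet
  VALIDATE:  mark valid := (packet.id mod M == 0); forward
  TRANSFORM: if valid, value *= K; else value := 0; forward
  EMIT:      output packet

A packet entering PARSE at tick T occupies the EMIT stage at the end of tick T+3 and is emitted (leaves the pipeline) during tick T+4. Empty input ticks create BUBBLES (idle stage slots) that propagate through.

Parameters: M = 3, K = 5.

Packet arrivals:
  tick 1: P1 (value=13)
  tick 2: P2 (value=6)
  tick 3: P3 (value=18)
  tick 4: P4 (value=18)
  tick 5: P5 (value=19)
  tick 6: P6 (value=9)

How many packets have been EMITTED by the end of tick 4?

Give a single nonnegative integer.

Answer: 0

Derivation:
Tick 1: [PARSE:P1(v=13,ok=F), VALIDATE:-, TRANSFORM:-, EMIT:-] out:-; in:P1
Tick 2: [PARSE:P2(v=6,ok=F), VALIDATE:P1(v=13,ok=F), TRANSFORM:-, EMIT:-] out:-; in:P2
Tick 3: [PARSE:P3(v=18,ok=F), VALIDATE:P2(v=6,ok=F), TRANSFORM:P1(v=0,ok=F), EMIT:-] out:-; in:P3
Tick 4: [PARSE:P4(v=18,ok=F), VALIDATE:P3(v=18,ok=T), TRANSFORM:P2(v=0,ok=F), EMIT:P1(v=0,ok=F)] out:-; in:P4
Emitted by tick 4: []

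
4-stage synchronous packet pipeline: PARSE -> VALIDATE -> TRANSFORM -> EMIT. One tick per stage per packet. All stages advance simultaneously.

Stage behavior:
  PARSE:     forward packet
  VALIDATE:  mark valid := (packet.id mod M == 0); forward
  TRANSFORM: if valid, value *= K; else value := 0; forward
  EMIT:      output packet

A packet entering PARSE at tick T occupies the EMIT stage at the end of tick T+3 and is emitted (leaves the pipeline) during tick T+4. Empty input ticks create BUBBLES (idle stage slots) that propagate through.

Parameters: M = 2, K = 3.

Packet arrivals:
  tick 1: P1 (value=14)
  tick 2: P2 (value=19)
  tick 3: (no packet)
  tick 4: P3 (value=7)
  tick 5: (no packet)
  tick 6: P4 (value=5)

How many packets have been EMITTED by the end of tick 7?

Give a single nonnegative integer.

Tick 1: [PARSE:P1(v=14,ok=F), VALIDATE:-, TRANSFORM:-, EMIT:-] out:-; in:P1
Tick 2: [PARSE:P2(v=19,ok=F), VALIDATE:P1(v=14,ok=F), TRANSFORM:-, EMIT:-] out:-; in:P2
Tick 3: [PARSE:-, VALIDATE:P2(v=19,ok=T), TRANSFORM:P1(v=0,ok=F), EMIT:-] out:-; in:-
Tick 4: [PARSE:P3(v=7,ok=F), VALIDATE:-, TRANSFORM:P2(v=57,ok=T), EMIT:P1(v=0,ok=F)] out:-; in:P3
Tick 5: [PARSE:-, VALIDATE:P3(v=7,ok=F), TRANSFORM:-, EMIT:P2(v=57,ok=T)] out:P1(v=0); in:-
Tick 6: [PARSE:P4(v=5,ok=F), VALIDATE:-, TRANSFORM:P3(v=0,ok=F), EMIT:-] out:P2(v=57); in:P4
Tick 7: [PARSE:-, VALIDATE:P4(v=5,ok=T), TRANSFORM:-, EMIT:P3(v=0,ok=F)] out:-; in:-
Emitted by tick 7: ['P1', 'P2']

Answer: 2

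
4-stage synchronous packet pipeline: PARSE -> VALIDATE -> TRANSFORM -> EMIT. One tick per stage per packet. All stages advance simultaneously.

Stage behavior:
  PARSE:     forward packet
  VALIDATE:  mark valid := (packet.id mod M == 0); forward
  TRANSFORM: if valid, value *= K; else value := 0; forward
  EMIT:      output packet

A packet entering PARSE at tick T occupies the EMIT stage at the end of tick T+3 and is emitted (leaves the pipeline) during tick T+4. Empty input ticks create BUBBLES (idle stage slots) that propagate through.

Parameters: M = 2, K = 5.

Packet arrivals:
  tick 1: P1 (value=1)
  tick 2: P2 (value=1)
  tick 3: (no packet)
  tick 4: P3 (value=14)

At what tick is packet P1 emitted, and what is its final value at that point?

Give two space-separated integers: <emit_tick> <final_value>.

Tick 1: [PARSE:P1(v=1,ok=F), VALIDATE:-, TRANSFORM:-, EMIT:-] out:-; in:P1
Tick 2: [PARSE:P2(v=1,ok=F), VALIDATE:P1(v=1,ok=F), TRANSFORM:-, EMIT:-] out:-; in:P2
Tick 3: [PARSE:-, VALIDATE:P2(v=1,ok=T), TRANSFORM:P1(v=0,ok=F), EMIT:-] out:-; in:-
Tick 4: [PARSE:P3(v=14,ok=F), VALIDATE:-, TRANSFORM:P2(v=5,ok=T), EMIT:P1(v=0,ok=F)] out:-; in:P3
Tick 5: [PARSE:-, VALIDATE:P3(v=14,ok=F), TRANSFORM:-, EMIT:P2(v=5,ok=T)] out:P1(v=0); in:-
Tick 6: [PARSE:-, VALIDATE:-, TRANSFORM:P3(v=0,ok=F), EMIT:-] out:P2(v=5); in:-
Tick 7: [PARSE:-, VALIDATE:-, TRANSFORM:-, EMIT:P3(v=0,ok=F)] out:-; in:-
Tick 8: [PARSE:-, VALIDATE:-, TRANSFORM:-, EMIT:-] out:P3(v=0); in:-
P1: arrives tick 1, valid=False (id=1, id%2=1), emit tick 5, final value 0

Answer: 5 0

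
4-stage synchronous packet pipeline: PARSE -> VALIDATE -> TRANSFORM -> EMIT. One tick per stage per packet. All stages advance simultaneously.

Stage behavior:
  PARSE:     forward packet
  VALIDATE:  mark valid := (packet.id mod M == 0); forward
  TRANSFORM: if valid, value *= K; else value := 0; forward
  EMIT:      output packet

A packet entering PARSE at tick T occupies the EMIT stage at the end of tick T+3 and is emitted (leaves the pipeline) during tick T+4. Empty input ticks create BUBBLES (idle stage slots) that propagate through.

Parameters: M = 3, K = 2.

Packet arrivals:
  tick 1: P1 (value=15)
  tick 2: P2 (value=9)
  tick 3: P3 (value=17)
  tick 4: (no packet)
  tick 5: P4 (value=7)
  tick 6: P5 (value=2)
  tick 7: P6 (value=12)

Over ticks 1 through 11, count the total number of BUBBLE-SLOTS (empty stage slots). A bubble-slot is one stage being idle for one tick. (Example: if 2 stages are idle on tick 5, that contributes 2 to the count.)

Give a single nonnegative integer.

Answer: 20

Derivation:
Tick 1: [PARSE:P1(v=15,ok=F), VALIDATE:-, TRANSFORM:-, EMIT:-] out:-; bubbles=3
Tick 2: [PARSE:P2(v=9,ok=F), VALIDATE:P1(v=15,ok=F), TRANSFORM:-, EMIT:-] out:-; bubbles=2
Tick 3: [PARSE:P3(v=17,ok=F), VALIDATE:P2(v=9,ok=F), TRANSFORM:P1(v=0,ok=F), EMIT:-] out:-; bubbles=1
Tick 4: [PARSE:-, VALIDATE:P3(v=17,ok=T), TRANSFORM:P2(v=0,ok=F), EMIT:P1(v=0,ok=F)] out:-; bubbles=1
Tick 5: [PARSE:P4(v=7,ok=F), VALIDATE:-, TRANSFORM:P3(v=34,ok=T), EMIT:P2(v=0,ok=F)] out:P1(v=0); bubbles=1
Tick 6: [PARSE:P5(v=2,ok=F), VALIDATE:P4(v=7,ok=F), TRANSFORM:-, EMIT:P3(v=34,ok=T)] out:P2(v=0); bubbles=1
Tick 7: [PARSE:P6(v=12,ok=F), VALIDATE:P5(v=2,ok=F), TRANSFORM:P4(v=0,ok=F), EMIT:-] out:P3(v=34); bubbles=1
Tick 8: [PARSE:-, VALIDATE:P6(v=12,ok=T), TRANSFORM:P5(v=0,ok=F), EMIT:P4(v=0,ok=F)] out:-; bubbles=1
Tick 9: [PARSE:-, VALIDATE:-, TRANSFORM:P6(v=24,ok=T), EMIT:P5(v=0,ok=F)] out:P4(v=0); bubbles=2
Tick 10: [PARSE:-, VALIDATE:-, TRANSFORM:-, EMIT:P6(v=24,ok=T)] out:P5(v=0); bubbles=3
Tick 11: [PARSE:-, VALIDATE:-, TRANSFORM:-, EMIT:-] out:P6(v=24); bubbles=4
Total bubble-slots: 20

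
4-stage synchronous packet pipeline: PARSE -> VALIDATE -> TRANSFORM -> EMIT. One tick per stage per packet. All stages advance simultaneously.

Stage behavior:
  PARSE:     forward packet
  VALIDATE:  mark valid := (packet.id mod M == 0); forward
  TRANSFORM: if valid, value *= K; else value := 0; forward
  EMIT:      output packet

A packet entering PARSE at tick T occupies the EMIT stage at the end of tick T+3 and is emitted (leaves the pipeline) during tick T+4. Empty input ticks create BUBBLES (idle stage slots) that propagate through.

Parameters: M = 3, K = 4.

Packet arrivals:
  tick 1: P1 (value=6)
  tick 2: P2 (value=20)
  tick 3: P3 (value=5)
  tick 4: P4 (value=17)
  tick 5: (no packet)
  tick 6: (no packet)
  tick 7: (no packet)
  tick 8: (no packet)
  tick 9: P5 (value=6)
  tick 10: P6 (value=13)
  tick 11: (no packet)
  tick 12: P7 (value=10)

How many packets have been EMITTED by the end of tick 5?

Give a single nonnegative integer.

Answer: 1

Derivation:
Tick 1: [PARSE:P1(v=6,ok=F), VALIDATE:-, TRANSFORM:-, EMIT:-] out:-; in:P1
Tick 2: [PARSE:P2(v=20,ok=F), VALIDATE:P1(v=6,ok=F), TRANSFORM:-, EMIT:-] out:-; in:P2
Tick 3: [PARSE:P3(v=5,ok=F), VALIDATE:P2(v=20,ok=F), TRANSFORM:P1(v=0,ok=F), EMIT:-] out:-; in:P3
Tick 4: [PARSE:P4(v=17,ok=F), VALIDATE:P3(v=5,ok=T), TRANSFORM:P2(v=0,ok=F), EMIT:P1(v=0,ok=F)] out:-; in:P4
Tick 5: [PARSE:-, VALIDATE:P4(v=17,ok=F), TRANSFORM:P3(v=20,ok=T), EMIT:P2(v=0,ok=F)] out:P1(v=0); in:-
Emitted by tick 5: ['P1']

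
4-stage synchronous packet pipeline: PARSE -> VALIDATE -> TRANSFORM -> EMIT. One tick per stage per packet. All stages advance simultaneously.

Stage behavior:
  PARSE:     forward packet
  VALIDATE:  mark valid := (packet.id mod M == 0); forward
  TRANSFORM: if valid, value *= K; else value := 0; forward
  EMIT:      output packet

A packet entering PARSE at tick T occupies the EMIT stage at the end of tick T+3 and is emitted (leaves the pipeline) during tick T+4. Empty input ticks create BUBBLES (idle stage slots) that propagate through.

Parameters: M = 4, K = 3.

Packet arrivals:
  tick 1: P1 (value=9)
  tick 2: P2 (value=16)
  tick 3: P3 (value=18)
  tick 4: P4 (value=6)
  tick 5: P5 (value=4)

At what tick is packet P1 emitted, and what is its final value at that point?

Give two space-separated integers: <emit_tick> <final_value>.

Tick 1: [PARSE:P1(v=9,ok=F), VALIDATE:-, TRANSFORM:-, EMIT:-] out:-; in:P1
Tick 2: [PARSE:P2(v=16,ok=F), VALIDATE:P1(v=9,ok=F), TRANSFORM:-, EMIT:-] out:-; in:P2
Tick 3: [PARSE:P3(v=18,ok=F), VALIDATE:P2(v=16,ok=F), TRANSFORM:P1(v=0,ok=F), EMIT:-] out:-; in:P3
Tick 4: [PARSE:P4(v=6,ok=F), VALIDATE:P3(v=18,ok=F), TRANSFORM:P2(v=0,ok=F), EMIT:P1(v=0,ok=F)] out:-; in:P4
Tick 5: [PARSE:P5(v=4,ok=F), VALIDATE:P4(v=6,ok=T), TRANSFORM:P3(v=0,ok=F), EMIT:P2(v=0,ok=F)] out:P1(v=0); in:P5
Tick 6: [PARSE:-, VALIDATE:P5(v=4,ok=F), TRANSFORM:P4(v=18,ok=T), EMIT:P3(v=0,ok=F)] out:P2(v=0); in:-
Tick 7: [PARSE:-, VALIDATE:-, TRANSFORM:P5(v=0,ok=F), EMIT:P4(v=18,ok=T)] out:P3(v=0); in:-
Tick 8: [PARSE:-, VALIDATE:-, TRANSFORM:-, EMIT:P5(v=0,ok=F)] out:P4(v=18); in:-
Tick 9: [PARSE:-, VALIDATE:-, TRANSFORM:-, EMIT:-] out:P5(v=0); in:-
P1: arrives tick 1, valid=False (id=1, id%4=1), emit tick 5, final value 0

Answer: 5 0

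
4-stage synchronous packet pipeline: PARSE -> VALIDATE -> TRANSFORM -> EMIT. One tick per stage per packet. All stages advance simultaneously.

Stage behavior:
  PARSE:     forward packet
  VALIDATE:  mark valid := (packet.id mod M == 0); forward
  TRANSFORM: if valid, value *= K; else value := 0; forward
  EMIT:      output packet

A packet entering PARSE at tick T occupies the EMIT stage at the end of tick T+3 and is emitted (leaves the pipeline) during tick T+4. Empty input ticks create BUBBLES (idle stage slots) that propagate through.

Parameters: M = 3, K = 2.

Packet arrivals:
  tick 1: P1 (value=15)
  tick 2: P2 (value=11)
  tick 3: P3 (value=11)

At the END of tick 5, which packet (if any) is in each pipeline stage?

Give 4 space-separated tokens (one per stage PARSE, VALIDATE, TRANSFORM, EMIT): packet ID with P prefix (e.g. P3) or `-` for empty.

Answer: - - P3 P2

Derivation:
Tick 1: [PARSE:P1(v=15,ok=F), VALIDATE:-, TRANSFORM:-, EMIT:-] out:-; in:P1
Tick 2: [PARSE:P2(v=11,ok=F), VALIDATE:P1(v=15,ok=F), TRANSFORM:-, EMIT:-] out:-; in:P2
Tick 3: [PARSE:P3(v=11,ok=F), VALIDATE:P2(v=11,ok=F), TRANSFORM:P1(v=0,ok=F), EMIT:-] out:-; in:P3
Tick 4: [PARSE:-, VALIDATE:P3(v=11,ok=T), TRANSFORM:P2(v=0,ok=F), EMIT:P1(v=0,ok=F)] out:-; in:-
Tick 5: [PARSE:-, VALIDATE:-, TRANSFORM:P3(v=22,ok=T), EMIT:P2(v=0,ok=F)] out:P1(v=0); in:-
At end of tick 5: ['-', '-', 'P3', 'P2']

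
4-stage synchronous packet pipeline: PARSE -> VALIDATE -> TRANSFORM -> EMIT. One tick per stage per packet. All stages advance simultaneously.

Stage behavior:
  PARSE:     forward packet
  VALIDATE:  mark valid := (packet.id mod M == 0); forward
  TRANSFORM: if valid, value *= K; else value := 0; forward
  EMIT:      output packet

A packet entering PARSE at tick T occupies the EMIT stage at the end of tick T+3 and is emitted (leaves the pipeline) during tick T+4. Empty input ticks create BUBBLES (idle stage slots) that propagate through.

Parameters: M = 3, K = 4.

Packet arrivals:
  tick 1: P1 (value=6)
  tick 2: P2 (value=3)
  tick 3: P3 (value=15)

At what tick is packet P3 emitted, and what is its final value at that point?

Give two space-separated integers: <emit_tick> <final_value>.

Tick 1: [PARSE:P1(v=6,ok=F), VALIDATE:-, TRANSFORM:-, EMIT:-] out:-; in:P1
Tick 2: [PARSE:P2(v=3,ok=F), VALIDATE:P1(v=6,ok=F), TRANSFORM:-, EMIT:-] out:-; in:P2
Tick 3: [PARSE:P3(v=15,ok=F), VALIDATE:P2(v=3,ok=F), TRANSFORM:P1(v=0,ok=F), EMIT:-] out:-; in:P3
Tick 4: [PARSE:-, VALIDATE:P3(v=15,ok=T), TRANSFORM:P2(v=0,ok=F), EMIT:P1(v=0,ok=F)] out:-; in:-
Tick 5: [PARSE:-, VALIDATE:-, TRANSFORM:P3(v=60,ok=T), EMIT:P2(v=0,ok=F)] out:P1(v=0); in:-
Tick 6: [PARSE:-, VALIDATE:-, TRANSFORM:-, EMIT:P3(v=60,ok=T)] out:P2(v=0); in:-
Tick 7: [PARSE:-, VALIDATE:-, TRANSFORM:-, EMIT:-] out:P3(v=60); in:-
P3: arrives tick 3, valid=True (id=3, id%3=0), emit tick 7, final value 60

Answer: 7 60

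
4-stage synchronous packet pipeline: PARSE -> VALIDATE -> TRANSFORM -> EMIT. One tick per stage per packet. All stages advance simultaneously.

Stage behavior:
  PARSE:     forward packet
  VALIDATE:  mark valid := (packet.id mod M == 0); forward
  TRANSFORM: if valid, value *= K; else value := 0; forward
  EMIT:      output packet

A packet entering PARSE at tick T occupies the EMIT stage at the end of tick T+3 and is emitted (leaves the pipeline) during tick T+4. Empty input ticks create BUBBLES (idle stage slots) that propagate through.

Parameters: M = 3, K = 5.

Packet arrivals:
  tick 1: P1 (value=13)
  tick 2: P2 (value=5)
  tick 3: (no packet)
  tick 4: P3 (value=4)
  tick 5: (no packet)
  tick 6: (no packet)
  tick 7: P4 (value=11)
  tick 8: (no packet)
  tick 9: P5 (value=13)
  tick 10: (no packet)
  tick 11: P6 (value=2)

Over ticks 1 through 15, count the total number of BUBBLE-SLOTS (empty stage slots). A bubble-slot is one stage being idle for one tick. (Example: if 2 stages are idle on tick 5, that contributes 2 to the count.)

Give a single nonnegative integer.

Answer: 36

Derivation:
Tick 1: [PARSE:P1(v=13,ok=F), VALIDATE:-, TRANSFORM:-, EMIT:-] out:-; bubbles=3
Tick 2: [PARSE:P2(v=5,ok=F), VALIDATE:P1(v=13,ok=F), TRANSFORM:-, EMIT:-] out:-; bubbles=2
Tick 3: [PARSE:-, VALIDATE:P2(v=5,ok=F), TRANSFORM:P1(v=0,ok=F), EMIT:-] out:-; bubbles=2
Tick 4: [PARSE:P3(v=4,ok=F), VALIDATE:-, TRANSFORM:P2(v=0,ok=F), EMIT:P1(v=0,ok=F)] out:-; bubbles=1
Tick 5: [PARSE:-, VALIDATE:P3(v=4,ok=T), TRANSFORM:-, EMIT:P2(v=0,ok=F)] out:P1(v=0); bubbles=2
Tick 6: [PARSE:-, VALIDATE:-, TRANSFORM:P3(v=20,ok=T), EMIT:-] out:P2(v=0); bubbles=3
Tick 7: [PARSE:P4(v=11,ok=F), VALIDATE:-, TRANSFORM:-, EMIT:P3(v=20,ok=T)] out:-; bubbles=2
Tick 8: [PARSE:-, VALIDATE:P4(v=11,ok=F), TRANSFORM:-, EMIT:-] out:P3(v=20); bubbles=3
Tick 9: [PARSE:P5(v=13,ok=F), VALIDATE:-, TRANSFORM:P4(v=0,ok=F), EMIT:-] out:-; bubbles=2
Tick 10: [PARSE:-, VALIDATE:P5(v=13,ok=F), TRANSFORM:-, EMIT:P4(v=0,ok=F)] out:-; bubbles=2
Tick 11: [PARSE:P6(v=2,ok=F), VALIDATE:-, TRANSFORM:P5(v=0,ok=F), EMIT:-] out:P4(v=0); bubbles=2
Tick 12: [PARSE:-, VALIDATE:P6(v=2,ok=T), TRANSFORM:-, EMIT:P5(v=0,ok=F)] out:-; bubbles=2
Tick 13: [PARSE:-, VALIDATE:-, TRANSFORM:P6(v=10,ok=T), EMIT:-] out:P5(v=0); bubbles=3
Tick 14: [PARSE:-, VALIDATE:-, TRANSFORM:-, EMIT:P6(v=10,ok=T)] out:-; bubbles=3
Tick 15: [PARSE:-, VALIDATE:-, TRANSFORM:-, EMIT:-] out:P6(v=10); bubbles=4
Total bubble-slots: 36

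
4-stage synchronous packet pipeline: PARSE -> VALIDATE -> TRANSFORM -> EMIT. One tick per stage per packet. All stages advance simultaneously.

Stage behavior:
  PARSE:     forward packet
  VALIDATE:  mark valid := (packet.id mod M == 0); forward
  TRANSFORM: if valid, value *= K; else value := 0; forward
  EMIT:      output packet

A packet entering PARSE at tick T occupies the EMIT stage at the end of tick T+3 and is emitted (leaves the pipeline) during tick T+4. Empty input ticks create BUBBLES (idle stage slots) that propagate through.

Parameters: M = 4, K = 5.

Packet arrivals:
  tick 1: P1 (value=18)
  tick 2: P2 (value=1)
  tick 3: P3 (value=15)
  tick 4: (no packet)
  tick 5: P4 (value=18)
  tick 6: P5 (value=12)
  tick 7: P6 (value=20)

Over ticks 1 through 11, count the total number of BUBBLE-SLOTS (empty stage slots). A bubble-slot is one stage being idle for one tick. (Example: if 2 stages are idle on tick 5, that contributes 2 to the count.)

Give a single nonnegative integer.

Tick 1: [PARSE:P1(v=18,ok=F), VALIDATE:-, TRANSFORM:-, EMIT:-] out:-; bubbles=3
Tick 2: [PARSE:P2(v=1,ok=F), VALIDATE:P1(v=18,ok=F), TRANSFORM:-, EMIT:-] out:-; bubbles=2
Tick 3: [PARSE:P3(v=15,ok=F), VALIDATE:P2(v=1,ok=F), TRANSFORM:P1(v=0,ok=F), EMIT:-] out:-; bubbles=1
Tick 4: [PARSE:-, VALIDATE:P3(v=15,ok=F), TRANSFORM:P2(v=0,ok=F), EMIT:P1(v=0,ok=F)] out:-; bubbles=1
Tick 5: [PARSE:P4(v=18,ok=F), VALIDATE:-, TRANSFORM:P3(v=0,ok=F), EMIT:P2(v=0,ok=F)] out:P1(v=0); bubbles=1
Tick 6: [PARSE:P5(v=12,ok=F), VALIDATE:P4(v=18,ok=T), TRANSFORM:-, EMIT:P3(v=0,ok=F)] out:P2(v=0); bubbles=1
Tick 7: [PARSE:P6(v=20,ok=F), VALIDATE:P5(v=12,ok=F), TRANSFORM:P4(v=90,ok=T), EMIT:-] out:P3(v=0); bubbles=1
Tick 8: [PARSE:-, VALIDATE:P6(v=20,ok=F), TRANSFORM:P5(v=0,ok=F), EMIT:P4(v=90,ok=T)] out:-; bubbles=1
Tick 9: [PARSE:-, VALIDATE:-, TRANSFORM:P6(v=0,ok=F), EMIT:P5(v=0,ok=F)] out:P4(v=90); bubbles=2
Tick 10: [PARSE:-, VALIDATE:-, TRANSFORM:-, EMIT:P6(v=0,ok=F)] out:P5(v=0); bubbles=3
Tick 11: [PARSE:-, VALIDATE:-, TRANSFORM:-, EMIT:-] out:P6(v=0); bubbles=4
Total bubble-slots: 20

Answer: 20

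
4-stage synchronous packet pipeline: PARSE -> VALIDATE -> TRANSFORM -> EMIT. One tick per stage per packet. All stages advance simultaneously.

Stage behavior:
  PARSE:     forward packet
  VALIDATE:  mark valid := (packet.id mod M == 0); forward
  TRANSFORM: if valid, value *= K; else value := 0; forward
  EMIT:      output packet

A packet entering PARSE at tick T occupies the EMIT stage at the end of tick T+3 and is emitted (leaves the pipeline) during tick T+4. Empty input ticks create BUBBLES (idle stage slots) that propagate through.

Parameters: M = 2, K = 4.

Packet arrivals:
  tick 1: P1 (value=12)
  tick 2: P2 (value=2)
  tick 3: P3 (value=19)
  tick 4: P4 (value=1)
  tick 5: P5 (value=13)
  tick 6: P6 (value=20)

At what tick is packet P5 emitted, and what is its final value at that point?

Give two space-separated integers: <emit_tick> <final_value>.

Tick 1: [PARSE:P1(v=12,ok=F), VALIDATE:-, TRANSFORM:-, EMIT:-] out:-; in:P1
Tick 2: [PARSE:P2(v=2,ok=F), VALIDATE:P1(v=12,ok=F), TRANSFORM:-, EMIT:-] out:-; in:P2
Tick 3: [PARSE:P3(v=19,ok=F), VALIDATE:P2(v=2,ok=T), TRANSFORM:P1(v=0,ok=F), EMIT:-] out:-; in:P3
Tick 4: [PARSE:P4(v=1,ok=F), VALIDATE:P3(v=19,ok=F), TRANSFORM:P2(v=8,ok=T), EMIT:P1(v=0,ok=F)] out:-; in:P4
Tick 5: [PARSE:P5(v=13,ok=F), VALIDATE:P4(v=1,ok=T), TRANSFORM:P3(v=0,ok=F), EMIT:P2(v=8,ok=T)] out:P1(v=0); in:P5
Tick 6: [PARSE:P6(v=20,ok=F), VALIDATE:P5(v=13,ok=F), TRANSFORM:P4(v=4,ok=T), EMIT:P3(v=0,ok=F)] out:P2(v=8); in:P6
Tick 7: [PARSE:-, VALIDATE:P6(v=20,ok=T), TRANSFORM:P5(v=0,ok=F), EMIT:P4(v=4,ok=T)] out:P3(v=0); in:-
Tick 8: [PARSE:-, VALIDATE:-, TRANSFORM:P6(v=80,ok=T), EMIT:P5(v=0,ok=F)] out:P4(v=4); in:-
Tick 9: [PARSE:-, VALIDATE:-, TRANSFORM:-, EMIT:P6(v=80,ok=T)] out:P5(v=0); in:-
Tick 10: [PARSE:-, VALIDATE:-, TRANSFORM:-, EMIT:-] out:P6(v=80); in:-
P5: arrives tick 5, valid=False (id=5, id%2=1), emit tick 9, final value 0

Answer: 9 0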